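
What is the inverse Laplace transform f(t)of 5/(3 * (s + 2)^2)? 5 * t * exp(-2 * t)/3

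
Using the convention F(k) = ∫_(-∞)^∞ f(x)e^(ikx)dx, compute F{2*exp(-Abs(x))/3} 4/(3*(k^2+1))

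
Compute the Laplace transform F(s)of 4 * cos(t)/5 4 * s/(5 * (s^2 + 1))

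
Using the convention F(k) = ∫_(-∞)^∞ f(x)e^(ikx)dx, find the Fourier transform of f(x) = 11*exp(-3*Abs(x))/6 11/(k^2 + 9)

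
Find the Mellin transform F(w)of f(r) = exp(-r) gamma(w)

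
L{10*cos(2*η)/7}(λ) 10*λ/(7*(λ^2 + 4))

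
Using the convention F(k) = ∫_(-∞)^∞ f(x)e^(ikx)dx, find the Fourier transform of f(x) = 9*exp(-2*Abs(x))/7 36/(7*(k^2 + 4))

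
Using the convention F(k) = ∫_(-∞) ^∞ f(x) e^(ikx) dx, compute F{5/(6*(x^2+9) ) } 5*pi*exp(-3*Abs(k) ) /18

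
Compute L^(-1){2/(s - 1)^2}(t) 2 * t * exp(t)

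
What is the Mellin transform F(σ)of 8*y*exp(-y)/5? 8*gamma(σ + 1)/5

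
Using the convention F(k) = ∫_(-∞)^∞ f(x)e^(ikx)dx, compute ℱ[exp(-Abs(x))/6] 1/(3*(k^2+1))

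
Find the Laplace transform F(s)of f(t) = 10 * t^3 60/s^4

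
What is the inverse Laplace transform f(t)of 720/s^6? 6*t^5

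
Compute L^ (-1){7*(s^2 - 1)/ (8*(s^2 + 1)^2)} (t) 7*t*cos (t)/8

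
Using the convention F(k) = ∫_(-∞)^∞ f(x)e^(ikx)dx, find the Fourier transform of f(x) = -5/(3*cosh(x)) -5*pi/(3*cosh(pi*k/2))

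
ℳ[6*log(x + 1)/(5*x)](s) -6*pi*csc(pi*s)/(5*s - 5)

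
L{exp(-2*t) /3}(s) 1/(3*(s+2) ) 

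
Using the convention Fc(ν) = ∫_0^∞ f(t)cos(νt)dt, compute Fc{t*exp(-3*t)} (9 - ν^2)/(ν^2 + 9)^2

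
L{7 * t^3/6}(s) 7/s^4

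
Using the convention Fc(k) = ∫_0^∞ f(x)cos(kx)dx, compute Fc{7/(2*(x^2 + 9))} 7*pi*exp(-3*k)/12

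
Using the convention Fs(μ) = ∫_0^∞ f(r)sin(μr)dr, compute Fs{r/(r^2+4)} pi * exp(-2 * μ)/2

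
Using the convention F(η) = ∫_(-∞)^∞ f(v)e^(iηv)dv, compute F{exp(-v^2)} sqrt(pi)*exp(-η^2/4)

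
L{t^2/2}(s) s^(-3)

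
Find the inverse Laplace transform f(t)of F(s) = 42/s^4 7 * t^3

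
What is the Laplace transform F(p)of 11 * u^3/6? 11/p^4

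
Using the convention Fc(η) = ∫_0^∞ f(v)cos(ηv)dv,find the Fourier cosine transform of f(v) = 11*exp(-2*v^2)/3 11*sqrt(2)*sqrt(pi)*exp(-η^2/8)/12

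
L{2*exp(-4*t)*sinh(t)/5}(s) 2/(5*((s + 4)^2 - 1))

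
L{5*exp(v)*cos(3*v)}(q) 5*(q - 1)/((q - 1)^2 + 9)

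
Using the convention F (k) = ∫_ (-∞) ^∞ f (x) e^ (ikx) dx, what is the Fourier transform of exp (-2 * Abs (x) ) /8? 1/ (2 * (k^2 + 4) ) 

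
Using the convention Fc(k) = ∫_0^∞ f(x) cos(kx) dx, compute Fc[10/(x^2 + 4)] 5*pi*exp(-2*k) /2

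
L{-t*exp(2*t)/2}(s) -1/(2*(s - 2)^2)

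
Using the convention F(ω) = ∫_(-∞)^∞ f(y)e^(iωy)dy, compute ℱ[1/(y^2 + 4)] pi*exp(-2*Abs(ω))/2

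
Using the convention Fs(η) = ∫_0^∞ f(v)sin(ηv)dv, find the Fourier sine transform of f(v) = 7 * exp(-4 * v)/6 7 * η/(6 * (η^2 + 16))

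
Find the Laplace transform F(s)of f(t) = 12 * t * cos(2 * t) 12 * (s^2 - 4)/(s^2 + 4)^2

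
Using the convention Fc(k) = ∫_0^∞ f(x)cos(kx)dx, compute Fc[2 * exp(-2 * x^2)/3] sqrt(2) * sqrt(pi) * exp(-k^2/8)/6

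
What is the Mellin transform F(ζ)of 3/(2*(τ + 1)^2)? -3*pi*(ζ - 1)/(2*sin(pi*ζ))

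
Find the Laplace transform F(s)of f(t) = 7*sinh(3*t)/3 7/(s^2 - 9)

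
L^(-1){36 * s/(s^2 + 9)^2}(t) 6 * t * sin(3 * t)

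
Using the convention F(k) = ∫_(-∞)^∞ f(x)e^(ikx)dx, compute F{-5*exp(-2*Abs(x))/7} -20/(7*k^2 + 28)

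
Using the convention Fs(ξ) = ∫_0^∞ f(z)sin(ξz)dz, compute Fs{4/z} 2*pi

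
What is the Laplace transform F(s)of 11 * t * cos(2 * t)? 11 * (s^2-4)/(s^2 + 4)^2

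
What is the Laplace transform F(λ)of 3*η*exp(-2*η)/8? 3/(8*(λ+2)^2)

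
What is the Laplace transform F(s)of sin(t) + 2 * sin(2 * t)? 1/(s^2 + 1) + 4/(s^2 + 4)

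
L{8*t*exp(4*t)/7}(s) 8/(7*(s - 4)^2)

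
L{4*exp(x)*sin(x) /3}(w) 4/(3*((w - 1) ^2 + 1) ) 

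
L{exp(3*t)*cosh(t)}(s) (s - 3)/((s - 3)^2-1)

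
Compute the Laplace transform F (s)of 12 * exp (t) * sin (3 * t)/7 36/ (7 * ( (s - 1)^2 + 9))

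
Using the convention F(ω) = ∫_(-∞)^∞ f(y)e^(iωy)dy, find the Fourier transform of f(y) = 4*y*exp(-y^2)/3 2*I*sqrt(pi)*ω*exp(-ω^2/4)/3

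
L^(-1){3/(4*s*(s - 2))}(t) 3*exp(t)*sinh(t)/4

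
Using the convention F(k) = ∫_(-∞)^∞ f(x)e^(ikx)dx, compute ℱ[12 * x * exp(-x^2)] 6 * I * sqrt(pi) * k * exp(-k^2/4)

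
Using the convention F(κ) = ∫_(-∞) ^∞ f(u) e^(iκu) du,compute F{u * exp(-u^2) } I * sqrt(pi) * κ * exp(-κ^2/4) /2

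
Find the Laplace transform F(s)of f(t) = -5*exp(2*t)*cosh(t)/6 5*(2 - s)/(6*((s - 2)^2 - 1))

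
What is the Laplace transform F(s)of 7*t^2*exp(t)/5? 14/(5*(s - 1)^3)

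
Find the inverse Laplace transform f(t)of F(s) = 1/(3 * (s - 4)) exp(4 * t)/3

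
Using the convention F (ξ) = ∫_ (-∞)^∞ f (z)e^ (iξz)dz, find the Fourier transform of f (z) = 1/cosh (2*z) pi/ (2*cosh (pi*ξ/4))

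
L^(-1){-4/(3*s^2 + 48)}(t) -sin(4*t)/3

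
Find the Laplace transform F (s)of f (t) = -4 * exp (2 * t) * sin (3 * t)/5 -12/ (5 * (s - 2)^2+45)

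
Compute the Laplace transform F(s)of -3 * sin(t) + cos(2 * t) s/(s^2 + 4) - 3/(s^2 + 1)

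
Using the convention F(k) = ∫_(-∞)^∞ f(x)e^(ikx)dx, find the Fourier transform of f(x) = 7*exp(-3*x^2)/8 7*sqrt(3)*sqrt(pi)*exp(-k^2/12)/24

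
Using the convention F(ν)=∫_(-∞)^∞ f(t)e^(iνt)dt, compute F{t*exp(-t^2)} I*sqrt(pi)*ν*exp(-ν^2/4)/2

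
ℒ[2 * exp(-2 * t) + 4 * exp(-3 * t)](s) 4/(s + 3) + 2/(s + 2)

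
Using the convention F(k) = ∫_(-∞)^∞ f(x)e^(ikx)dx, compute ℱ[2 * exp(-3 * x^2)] 2 * sqrt(3) * sqrt(pi) * exp(-k^2/12)/3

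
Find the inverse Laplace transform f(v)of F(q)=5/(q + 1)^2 5 * v * exp(-v)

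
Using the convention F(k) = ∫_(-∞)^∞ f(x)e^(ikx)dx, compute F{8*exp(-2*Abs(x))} 32/(k^2 + 4)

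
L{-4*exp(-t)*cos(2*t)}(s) 4*(-s - 1)/((s + 1)^2 + 4)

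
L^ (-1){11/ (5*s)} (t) 11/5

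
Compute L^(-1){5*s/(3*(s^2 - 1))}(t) 5*cosh(t)/3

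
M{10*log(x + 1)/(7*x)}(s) -10*pi*csc(pi*s)/(7*s - 7)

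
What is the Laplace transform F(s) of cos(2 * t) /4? s/(4 * (s^2 + 4) ) 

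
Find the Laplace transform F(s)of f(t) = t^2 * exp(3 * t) 2/(s - 3)^3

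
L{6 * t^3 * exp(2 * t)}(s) 36/(s - 2)^4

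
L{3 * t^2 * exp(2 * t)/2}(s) 3/(s - 2)^3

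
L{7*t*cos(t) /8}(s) 7*(s^2 - 1) /(8*(s^2 + 1) ^2) 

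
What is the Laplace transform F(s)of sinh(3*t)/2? 3/(2*(s^2 - 9))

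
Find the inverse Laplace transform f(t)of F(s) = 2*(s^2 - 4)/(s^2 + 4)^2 2*t*cos(2*t)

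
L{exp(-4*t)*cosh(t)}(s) (s + 4)/((s + 4)^2 - 1)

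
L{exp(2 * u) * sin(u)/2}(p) 1/(2 * ((p - 2)^2 + 1))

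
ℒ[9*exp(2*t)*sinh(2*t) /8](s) 9/(4*s*(s - 4) ) 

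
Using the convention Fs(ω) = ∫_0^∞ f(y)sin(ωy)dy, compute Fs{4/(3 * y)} 2 * pi/3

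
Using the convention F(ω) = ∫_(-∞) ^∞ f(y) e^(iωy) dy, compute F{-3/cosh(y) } -3*pi/cosh(pi*ω/2) 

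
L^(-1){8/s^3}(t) 4 * t^2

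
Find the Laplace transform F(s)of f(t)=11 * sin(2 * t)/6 11/(3 * (s^2 + 4))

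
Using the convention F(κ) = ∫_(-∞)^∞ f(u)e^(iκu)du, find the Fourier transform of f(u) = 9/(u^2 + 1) 9*pi*exp(-Abs(κ))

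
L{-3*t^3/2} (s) -9/s^4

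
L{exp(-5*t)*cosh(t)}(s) (s + 5)/((s + 5)^2 - 1)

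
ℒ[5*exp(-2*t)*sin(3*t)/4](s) 15/(4*((s + 2)^2 + 9))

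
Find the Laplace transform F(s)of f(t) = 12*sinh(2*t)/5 24/(5*(s^2 - 4))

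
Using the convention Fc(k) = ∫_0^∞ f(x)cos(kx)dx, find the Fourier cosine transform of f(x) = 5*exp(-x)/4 5/(4*(k^2 + 1))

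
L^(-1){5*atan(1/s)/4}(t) 5*sin(t)/(4*t)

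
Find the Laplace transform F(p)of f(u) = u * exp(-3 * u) (p+3)^(-2)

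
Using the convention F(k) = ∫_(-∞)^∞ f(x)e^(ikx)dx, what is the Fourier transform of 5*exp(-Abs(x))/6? 5/(3*(k^2 + 1))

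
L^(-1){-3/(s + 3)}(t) -3*exp(-3*t)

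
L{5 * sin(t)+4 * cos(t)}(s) 5/(s^2+1)+4 * s/(s^2+1)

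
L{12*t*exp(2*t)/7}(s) 12/(7*(s - 2)^2)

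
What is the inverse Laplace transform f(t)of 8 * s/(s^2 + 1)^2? 4 * t * sin(t)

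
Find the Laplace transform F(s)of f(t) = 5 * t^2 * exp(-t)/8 5/(4 * (s+1)^3)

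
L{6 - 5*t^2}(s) 6/s - 10/s^3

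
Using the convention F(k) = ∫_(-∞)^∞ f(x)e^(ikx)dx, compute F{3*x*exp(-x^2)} 3*I*sqrt(pi)*k*exp(-k^2/4)/2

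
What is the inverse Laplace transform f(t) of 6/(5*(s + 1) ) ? 6*exp(-t) /5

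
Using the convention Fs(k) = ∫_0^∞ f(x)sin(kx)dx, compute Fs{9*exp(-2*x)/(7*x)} 9*atan(k/2)/7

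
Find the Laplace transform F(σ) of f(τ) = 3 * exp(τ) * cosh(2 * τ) 3 * (σ - 1) /((σ - 1) ^2 - 4) 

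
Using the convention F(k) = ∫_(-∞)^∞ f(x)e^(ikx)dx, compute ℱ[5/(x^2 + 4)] 5*pi*exp(-2*Abs(k))/2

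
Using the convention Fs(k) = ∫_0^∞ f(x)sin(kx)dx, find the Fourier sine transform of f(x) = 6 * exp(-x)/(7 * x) 6 * atan(k)/7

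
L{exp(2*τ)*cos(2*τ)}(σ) (σ - 2)/((σ - 2)^2 + 4)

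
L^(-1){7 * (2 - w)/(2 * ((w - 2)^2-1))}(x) -7 * exp(2 * x) * cosh(x)/2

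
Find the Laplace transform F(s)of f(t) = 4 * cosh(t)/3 4 * s/(3 * (s^2 - 1))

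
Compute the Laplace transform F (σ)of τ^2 2/σ^3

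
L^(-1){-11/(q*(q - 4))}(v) -11*exp(2*v)*sinh(2*v)/2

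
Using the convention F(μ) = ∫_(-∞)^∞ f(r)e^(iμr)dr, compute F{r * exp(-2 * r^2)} sqrt(2) * I * sqrt(pi) * μ * exp(-μ^2/8)/8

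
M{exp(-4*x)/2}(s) gamma(s)/(2*2^(2*s))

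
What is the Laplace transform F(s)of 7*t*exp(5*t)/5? 7/(5*(s - 5)^2)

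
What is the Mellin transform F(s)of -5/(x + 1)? -5 * pi * csc(pi * s)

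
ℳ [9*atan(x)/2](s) -9*pi*sec(pi*s/2)/(4*s)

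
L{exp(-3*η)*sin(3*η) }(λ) 3/((λ + 3) ^2 + 9) 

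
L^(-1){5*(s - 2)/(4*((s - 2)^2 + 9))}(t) 5*exp(2*t)*cos(3*t)/4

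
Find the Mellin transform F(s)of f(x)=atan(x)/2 -pi*sec(pi*s/2)/(4*s)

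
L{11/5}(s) 11/(5*s)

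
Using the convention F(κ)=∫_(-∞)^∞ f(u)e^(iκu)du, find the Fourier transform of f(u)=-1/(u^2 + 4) -pi*exp(-2*Abs(κ))/2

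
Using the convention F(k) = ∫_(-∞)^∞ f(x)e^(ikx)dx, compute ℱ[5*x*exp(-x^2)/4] 5*I*sqrt(pi)*k*exp(-k^2/4)/8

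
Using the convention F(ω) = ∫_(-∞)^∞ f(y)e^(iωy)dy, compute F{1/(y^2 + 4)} pi * exp(-2 * Abs(ω))/2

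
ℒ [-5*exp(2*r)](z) -5/(z - 2)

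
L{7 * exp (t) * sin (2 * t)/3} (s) 14/ (3 * ( (s - 1)^2 + 4))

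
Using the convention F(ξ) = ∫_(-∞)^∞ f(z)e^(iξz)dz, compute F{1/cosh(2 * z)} pi/(2 * cosh(pi * ξ/4))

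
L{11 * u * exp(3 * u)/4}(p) 11/(4 * (p - 3)^2)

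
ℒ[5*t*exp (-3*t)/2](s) 5/ (2*(s+3)^2)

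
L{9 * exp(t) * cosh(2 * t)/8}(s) 9 * (s - 1)/(8 * ((s - 1)^2 - 4))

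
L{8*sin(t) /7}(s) 8/(7*(s^2 + 1) ) 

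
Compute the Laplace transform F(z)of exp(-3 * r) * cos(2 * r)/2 (z + 3)/(2 * ((z + 3)^2 + 4))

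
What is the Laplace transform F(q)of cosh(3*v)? q/(q^2 - 9)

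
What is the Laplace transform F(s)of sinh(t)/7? 1/(7*(s^2 - 1))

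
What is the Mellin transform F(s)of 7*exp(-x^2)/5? 7*gamma(s/2)/10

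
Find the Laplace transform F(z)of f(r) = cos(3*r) z/(z^2 + 9)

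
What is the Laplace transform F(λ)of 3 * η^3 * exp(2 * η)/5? 18/(5 * (λ - 2)^4)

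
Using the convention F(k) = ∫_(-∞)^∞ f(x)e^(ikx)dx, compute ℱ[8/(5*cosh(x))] 8*pi/(5*cosh(pi*k/2))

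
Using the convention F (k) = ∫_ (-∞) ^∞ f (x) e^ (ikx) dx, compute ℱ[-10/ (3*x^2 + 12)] -5*pi*exp (-2*Abs (k) ) /3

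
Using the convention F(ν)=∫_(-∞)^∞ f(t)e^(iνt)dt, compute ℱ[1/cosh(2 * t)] pi/(2 * cosh(pi * ν/4))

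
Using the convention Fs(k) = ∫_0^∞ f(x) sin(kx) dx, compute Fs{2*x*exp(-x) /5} 4*k/(5*(k^2 + 1) ^2) 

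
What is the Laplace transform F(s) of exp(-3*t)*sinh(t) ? 1/((s + 3) ^2 - 1) 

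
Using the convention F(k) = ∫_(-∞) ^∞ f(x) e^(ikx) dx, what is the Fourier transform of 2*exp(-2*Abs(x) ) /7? 8/(7*(k^2 + 4) ) 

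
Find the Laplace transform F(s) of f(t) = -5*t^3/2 -15/s^4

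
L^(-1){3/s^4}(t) t^3/2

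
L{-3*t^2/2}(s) -3/s^3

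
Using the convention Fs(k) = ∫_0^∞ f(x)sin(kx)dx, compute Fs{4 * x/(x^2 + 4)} 2 * pi * exp(-2 * k)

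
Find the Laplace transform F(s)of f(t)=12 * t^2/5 24/(5 * s^3)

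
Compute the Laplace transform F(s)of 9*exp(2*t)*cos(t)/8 9*(s - 2)/(8*((s - 2)^2 + 1))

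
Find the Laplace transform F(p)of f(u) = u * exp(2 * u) (p - 2)^(-2)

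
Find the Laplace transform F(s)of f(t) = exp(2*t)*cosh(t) (s - 2)/((s - 2)^2 - 1)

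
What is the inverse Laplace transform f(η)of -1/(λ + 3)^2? -η * exp(-3 * η)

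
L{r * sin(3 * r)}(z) 6 * z/(z^2 + 9)^2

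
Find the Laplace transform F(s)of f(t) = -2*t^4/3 -16/s^5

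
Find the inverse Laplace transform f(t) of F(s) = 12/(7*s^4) 2*t^3/7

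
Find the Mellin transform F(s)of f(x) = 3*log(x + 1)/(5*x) -3*pi*csc(pi*s)/(5*s - 5)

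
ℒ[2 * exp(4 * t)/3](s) 2/(3 * (s - 4))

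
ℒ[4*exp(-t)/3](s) 4/(3*(s+1))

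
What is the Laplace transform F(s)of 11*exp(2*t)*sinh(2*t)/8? 11/(4*s*(s - 4))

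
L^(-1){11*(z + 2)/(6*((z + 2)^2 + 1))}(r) 11*exp(-2*r)*cos(r)/6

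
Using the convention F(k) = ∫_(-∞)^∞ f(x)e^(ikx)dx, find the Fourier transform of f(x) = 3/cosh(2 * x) 3 * pi/(2 * cosh(pi * k/4))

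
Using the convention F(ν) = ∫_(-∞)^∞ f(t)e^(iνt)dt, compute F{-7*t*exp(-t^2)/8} -7*I*sqrt(pi)*ν*exp(-ν^2/4)/16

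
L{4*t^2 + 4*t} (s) 8/s^3 + 4/s^2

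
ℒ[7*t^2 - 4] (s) 14/s^3 - 4/s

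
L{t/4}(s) 1/(4*s^2)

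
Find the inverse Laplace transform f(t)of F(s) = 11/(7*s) 11/7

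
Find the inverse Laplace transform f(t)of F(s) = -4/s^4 -2*t^3/3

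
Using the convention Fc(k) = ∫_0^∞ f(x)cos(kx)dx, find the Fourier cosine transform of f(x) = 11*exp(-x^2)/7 11*sqrt(pi)*exp(-k^2/4)/14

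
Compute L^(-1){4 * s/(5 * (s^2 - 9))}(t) 4 * cosh(3 * t)/5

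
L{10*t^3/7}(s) 60/(7*s^4)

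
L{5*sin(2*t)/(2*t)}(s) 5*atan(2/s)/2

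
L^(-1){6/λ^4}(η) η^3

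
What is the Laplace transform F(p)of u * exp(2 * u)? (p - 2)^(-2)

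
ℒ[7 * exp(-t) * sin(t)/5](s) 7/(5 * ((s + 1)^2 + 1))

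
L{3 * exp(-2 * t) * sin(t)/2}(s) 3/(2 * ((s+2)^2+1))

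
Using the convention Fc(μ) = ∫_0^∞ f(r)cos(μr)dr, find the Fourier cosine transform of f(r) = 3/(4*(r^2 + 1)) 3*pi*exp(-μ)/8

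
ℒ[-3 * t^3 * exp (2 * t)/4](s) -9/ (2 * (s - 2)^4)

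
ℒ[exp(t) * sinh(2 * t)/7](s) 2/(7 * ((s - 1)^2 - 4))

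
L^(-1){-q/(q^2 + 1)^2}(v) -v * sin(v)/2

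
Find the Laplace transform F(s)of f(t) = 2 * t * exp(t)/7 2/(7 * (s - 1)^2)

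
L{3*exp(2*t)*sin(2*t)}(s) 6/((s - 2)^2 + 4)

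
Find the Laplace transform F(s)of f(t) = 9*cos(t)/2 9*s/(2*(s^2 + 1))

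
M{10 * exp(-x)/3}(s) 10 * gamma(s)/3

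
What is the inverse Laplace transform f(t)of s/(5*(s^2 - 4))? cosh(2*t)/5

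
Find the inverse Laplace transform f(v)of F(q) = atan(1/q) sin(v)/v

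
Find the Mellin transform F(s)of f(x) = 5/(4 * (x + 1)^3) 5 * pi * (s - 2) * (s - 1)/(8 * sin(pi * s))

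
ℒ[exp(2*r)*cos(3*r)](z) (z - 2)/((z - 2)^2+9)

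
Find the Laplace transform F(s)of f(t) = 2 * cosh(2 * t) 2 * s/(s^2 - 4)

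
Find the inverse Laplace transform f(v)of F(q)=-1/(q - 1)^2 -v*exp(v)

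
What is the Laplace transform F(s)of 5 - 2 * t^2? 5/s - 4/s^3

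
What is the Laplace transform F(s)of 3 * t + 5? 3/s^2 + 5/s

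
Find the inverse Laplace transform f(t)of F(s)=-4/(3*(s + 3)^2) -4*t*exp(-3*t)/3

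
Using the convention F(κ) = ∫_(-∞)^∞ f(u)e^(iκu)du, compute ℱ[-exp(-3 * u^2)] -sqrt(3) * sqrt(pi) * exp(-κ^2/12)/3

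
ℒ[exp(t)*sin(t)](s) 1/((s - 1)^2+1)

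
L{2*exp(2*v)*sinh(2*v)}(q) 4/(q*(q - 4))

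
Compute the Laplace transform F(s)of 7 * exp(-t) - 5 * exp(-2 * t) 7/(s + 1) - 5/(s + 2)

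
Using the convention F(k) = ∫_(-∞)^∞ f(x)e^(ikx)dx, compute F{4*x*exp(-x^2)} 2*I*sqrt(pi)*k*exp(-k^2/4)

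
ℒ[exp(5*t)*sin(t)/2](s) 1/(2*((s - 5)^2 + 1))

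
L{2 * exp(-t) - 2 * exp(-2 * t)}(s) 2/(s + 1) - 2/(s + 2)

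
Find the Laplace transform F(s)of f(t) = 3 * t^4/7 72/(7 * s^5)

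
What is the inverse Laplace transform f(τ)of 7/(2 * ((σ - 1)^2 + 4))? 7 * exp(τ) * sin(2 * τ)/4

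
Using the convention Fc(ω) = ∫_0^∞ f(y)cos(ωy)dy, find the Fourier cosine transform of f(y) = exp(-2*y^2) sqrt(2)*sqrt(pi)*exp(-ω^2/8)/4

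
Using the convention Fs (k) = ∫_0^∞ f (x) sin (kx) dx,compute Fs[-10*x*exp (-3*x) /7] -60*k/ (7*(k^2 + 9) ^2) 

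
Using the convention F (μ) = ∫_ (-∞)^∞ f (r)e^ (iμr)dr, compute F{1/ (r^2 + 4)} pi * exp (-2 * Abs (μ))/2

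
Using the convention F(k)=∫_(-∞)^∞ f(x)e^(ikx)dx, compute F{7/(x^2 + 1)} 7*pi*exp(-Abs(k))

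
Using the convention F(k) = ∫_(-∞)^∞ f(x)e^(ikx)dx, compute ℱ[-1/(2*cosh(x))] -pi/(2*cosh(pi*k/2))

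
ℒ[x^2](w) 2/w^3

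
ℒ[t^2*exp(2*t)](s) 2/(s - 2)^3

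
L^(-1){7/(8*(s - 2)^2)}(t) 7*t*exp(2*t)/8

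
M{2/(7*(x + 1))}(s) 2*pi*csc(pi*s)/7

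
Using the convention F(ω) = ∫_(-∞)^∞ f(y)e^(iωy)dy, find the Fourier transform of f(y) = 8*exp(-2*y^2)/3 4*sqrt(2)*sqrt(pi)*exp(-ω^2/8)/3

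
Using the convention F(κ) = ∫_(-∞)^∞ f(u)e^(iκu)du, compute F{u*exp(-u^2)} I*sqrt(pi)*κ*exp(-κ^2/4)/2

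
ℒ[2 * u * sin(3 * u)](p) 12 * p/(p^2+9)^2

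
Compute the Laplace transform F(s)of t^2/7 2/(7*s^3)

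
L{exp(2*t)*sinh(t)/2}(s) 1/(2*((s - 2)^2-1))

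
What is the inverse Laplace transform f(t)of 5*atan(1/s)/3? 5*sin(t)/(3*t)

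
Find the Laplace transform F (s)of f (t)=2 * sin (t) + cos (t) 2/ (s^2 + 1) + s/ (s^2 + 1)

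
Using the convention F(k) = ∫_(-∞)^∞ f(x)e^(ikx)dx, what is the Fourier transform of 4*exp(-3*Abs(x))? 24/(k^2 + 9)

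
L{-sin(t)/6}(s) -1/(6 * s^2 + 6)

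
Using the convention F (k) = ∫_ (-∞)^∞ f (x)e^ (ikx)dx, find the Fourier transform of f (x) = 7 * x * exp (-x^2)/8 7 * I * sqrt (pi) * k * exp (-k^2/4)/16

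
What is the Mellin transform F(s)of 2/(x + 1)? 2*pi*csc(pi*s)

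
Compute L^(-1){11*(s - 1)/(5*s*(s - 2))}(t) 11*exp(t)*cosh(t)/5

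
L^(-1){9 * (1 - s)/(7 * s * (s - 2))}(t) -9 * exp(t) * cosh(t)/7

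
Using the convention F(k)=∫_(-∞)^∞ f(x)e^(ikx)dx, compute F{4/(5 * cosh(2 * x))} 2 * pi/(5 * cosh(pi * k/4))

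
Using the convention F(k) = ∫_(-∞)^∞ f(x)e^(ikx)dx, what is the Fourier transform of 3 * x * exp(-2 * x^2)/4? 3 * sqrt(2) * I * sqrt(pi) * k * exp(-k^2/8)/32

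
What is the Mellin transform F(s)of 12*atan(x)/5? -6*pi*sec(pi*s/2)/(5*s)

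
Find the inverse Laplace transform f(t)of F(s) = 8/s 8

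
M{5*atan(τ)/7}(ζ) -5*pi*sec(pi*ζ/2)/(14*ζ)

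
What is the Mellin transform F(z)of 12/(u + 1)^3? 6*pi*(z - 2)*(z - 1)/sin(pi*z)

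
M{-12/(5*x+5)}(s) -12*pi*csc(pi*s)/5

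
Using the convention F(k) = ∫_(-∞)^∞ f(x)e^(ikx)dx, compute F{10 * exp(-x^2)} 10 * sqrt(pi) * exp(-k^2/4)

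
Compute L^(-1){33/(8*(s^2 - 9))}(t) 11*sinh(3*t)/8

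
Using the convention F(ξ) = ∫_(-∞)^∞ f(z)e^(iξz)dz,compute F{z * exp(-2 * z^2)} sqrt(2) * I * sqrt(pi) * ξ * exp(-ξ^2/8)/8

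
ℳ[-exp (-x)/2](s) -gamma (s)/2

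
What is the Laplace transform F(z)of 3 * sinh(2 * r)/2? 3/(z^2 - 4)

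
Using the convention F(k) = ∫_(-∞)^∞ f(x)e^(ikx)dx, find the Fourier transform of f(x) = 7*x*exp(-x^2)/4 7*I*sqrt(pi)*k*exp(-k^2/4)/8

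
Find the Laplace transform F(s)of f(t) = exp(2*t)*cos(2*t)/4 (s - 2)/(4*((s - 2)^2 + 4))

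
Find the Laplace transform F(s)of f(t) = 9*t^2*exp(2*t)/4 9/(2*(s - 2)^3)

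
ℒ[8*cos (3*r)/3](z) 8*z/ (3*(z^2 + 9))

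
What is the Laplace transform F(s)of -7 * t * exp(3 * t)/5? -7/(5 * (s - 3)^2)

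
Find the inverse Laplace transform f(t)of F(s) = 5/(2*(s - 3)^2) 5*t*exp(3*t)/2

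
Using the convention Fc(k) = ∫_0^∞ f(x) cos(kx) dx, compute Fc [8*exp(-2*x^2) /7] 2*sqrt(2)*sqrt(pi)*exp(-k^2/8) /7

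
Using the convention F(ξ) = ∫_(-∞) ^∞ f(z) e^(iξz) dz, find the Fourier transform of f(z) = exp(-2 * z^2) sqrt(2) * sqrt(pi) * exp(-ξ^2/8) /2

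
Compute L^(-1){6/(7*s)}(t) 6/7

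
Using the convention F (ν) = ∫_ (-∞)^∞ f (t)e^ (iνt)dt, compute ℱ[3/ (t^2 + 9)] pi*exp (-3*Abs (ν))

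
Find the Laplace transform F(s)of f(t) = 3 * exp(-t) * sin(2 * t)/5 6/(5 * ((s + 1)^2 + 4))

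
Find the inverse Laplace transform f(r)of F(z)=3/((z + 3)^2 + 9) exp(-3 * r) * sin(3 * r)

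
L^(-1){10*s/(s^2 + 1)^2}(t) 5*t*sin(t)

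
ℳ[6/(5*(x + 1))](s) 6*pi*csc(pi*s)/5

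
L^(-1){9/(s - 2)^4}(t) 3 * t^3 * exp(2 * t)/2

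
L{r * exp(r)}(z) (z - 1)^(-2)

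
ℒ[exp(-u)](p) 1/(p+1)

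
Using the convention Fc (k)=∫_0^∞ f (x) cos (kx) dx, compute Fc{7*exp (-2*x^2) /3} 7*sqrt (2)*sqrt (pi)*exp (-k^2/8) /12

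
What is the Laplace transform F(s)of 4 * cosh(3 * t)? 4 * s/(s^2 - 9)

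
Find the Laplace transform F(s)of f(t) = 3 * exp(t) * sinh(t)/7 3/(7 * s * (s - 2))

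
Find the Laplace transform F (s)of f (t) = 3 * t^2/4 3/ (2 * s^3)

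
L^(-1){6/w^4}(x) x^3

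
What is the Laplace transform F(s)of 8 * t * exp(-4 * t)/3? 8/(3 * (s + 4)^2)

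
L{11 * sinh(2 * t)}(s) 22/(s^2 - 4)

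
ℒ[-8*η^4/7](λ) -192/(7*λ^5)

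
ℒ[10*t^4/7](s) 240/ (7*s^5)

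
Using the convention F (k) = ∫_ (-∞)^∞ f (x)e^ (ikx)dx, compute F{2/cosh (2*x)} pi/cosh (pi*k/4)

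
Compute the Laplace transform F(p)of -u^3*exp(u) -6/(p - 1)^4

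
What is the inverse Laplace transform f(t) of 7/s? 7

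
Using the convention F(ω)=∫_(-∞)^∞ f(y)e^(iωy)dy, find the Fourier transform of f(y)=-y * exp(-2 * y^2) -sqrt(2) * I * sqrt(pi) * ω * exp(-ω^2/8)/8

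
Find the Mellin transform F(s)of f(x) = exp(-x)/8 gamma(s)/8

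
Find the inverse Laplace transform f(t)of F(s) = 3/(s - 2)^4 t^3*exp(2*t)/2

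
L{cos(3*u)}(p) p/(p^2 + 9)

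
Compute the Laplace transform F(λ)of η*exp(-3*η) (λ + 3)^(-2)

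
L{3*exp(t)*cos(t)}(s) 3*(s - 1)/((s - 1)^2+1)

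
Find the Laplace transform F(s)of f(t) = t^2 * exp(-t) 2/(s + 1)^3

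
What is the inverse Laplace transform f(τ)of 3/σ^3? 3*τ^2/2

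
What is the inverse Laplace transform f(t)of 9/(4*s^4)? 3*t^3/8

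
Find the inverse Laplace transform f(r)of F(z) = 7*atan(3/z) 7*sin(3*r)/r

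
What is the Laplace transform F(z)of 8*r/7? 8/(7*z^2)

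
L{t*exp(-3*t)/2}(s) 1/(2*(s + 3)^2)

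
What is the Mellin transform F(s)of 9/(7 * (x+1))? 9 * pi * csc(pi * s)/7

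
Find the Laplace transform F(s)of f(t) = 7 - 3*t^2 7/s - 6/s^3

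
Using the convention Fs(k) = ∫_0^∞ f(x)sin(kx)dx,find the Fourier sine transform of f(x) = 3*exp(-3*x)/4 3*k/(4*(k^2+9))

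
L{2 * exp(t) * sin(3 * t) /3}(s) 2/((s - 1) ^2 + 9) 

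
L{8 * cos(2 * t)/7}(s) 8 * s/(7 * (s^2 + 4))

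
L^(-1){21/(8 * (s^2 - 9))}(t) 7 * sinh(3 * t)/8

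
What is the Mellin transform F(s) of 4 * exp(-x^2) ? 2 * gamma(s/2) 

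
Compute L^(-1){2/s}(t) 2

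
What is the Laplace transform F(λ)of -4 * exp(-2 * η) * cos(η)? 4 * (-λ - 2)/((λ + 2)^2 + 1)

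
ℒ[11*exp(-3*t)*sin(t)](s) 11/((s + 3)^2 + 1)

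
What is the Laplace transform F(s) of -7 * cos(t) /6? -7 * s/(6 * s^2 + 6) 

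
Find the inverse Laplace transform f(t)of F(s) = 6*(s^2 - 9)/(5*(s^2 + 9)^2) 6*t*cos(3*t)/5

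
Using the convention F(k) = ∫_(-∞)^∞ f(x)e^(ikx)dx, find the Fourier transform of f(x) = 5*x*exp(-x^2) 5*I*sqrt(pi)*k*exp(-k^2/4)/2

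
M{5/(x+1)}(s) 5 * pi * csc(pi * s)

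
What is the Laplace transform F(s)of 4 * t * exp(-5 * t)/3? 4/(3 * (s + 5)^2)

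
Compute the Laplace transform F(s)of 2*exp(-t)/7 2/(7*(s+1))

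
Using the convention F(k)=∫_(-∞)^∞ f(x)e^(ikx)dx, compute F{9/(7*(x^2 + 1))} 9*pi*exp(-Abs(k))/7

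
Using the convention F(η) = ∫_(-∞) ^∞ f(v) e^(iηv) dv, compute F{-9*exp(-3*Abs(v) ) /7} -54/(7*η^2+63) 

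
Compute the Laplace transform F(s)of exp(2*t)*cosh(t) (s - 2)/((s - 2)^2-1)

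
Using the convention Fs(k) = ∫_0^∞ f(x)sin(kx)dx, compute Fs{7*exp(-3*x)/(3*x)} 7*atan(k/3)/3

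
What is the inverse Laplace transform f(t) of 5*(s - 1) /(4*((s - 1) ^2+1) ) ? 5*exp(t)*cos(t) /4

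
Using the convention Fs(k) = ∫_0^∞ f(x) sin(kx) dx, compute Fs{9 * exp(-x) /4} 9 * k/(4 * (k^2 + 1) ) 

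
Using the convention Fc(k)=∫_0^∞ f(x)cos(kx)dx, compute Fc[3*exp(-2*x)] 6/(k^2 + 4)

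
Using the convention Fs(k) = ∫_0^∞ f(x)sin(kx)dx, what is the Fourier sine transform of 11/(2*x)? 11*pi/4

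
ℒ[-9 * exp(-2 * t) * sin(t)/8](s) -9/(8 * (s + 2)^2 + 8)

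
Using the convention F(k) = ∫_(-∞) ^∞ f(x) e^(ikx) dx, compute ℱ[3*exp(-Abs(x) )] 6/(k^2 + 1) 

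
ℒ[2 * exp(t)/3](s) 2/(3 * (s - 1))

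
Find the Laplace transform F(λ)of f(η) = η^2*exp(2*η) 2/(λ - 2)^3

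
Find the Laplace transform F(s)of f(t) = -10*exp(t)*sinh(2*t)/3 -20/(3*(s - 1)^2 - 12)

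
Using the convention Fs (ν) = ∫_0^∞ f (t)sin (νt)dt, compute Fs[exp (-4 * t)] ν/ (ν^2 + 16)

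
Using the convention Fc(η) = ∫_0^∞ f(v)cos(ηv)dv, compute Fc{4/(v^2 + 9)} 2 * pi * exp(-3 * η)/3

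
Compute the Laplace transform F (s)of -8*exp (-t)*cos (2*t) 8*(-s - 1)/ ( (s + 1)^2 + 4)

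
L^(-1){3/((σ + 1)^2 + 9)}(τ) exp(-τ) * sin(3 * τ)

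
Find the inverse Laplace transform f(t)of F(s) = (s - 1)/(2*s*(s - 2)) exp(t)*cosh(t)/2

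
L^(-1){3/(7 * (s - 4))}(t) 3 * exp(4 * t)/7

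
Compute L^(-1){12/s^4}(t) 2 * t^3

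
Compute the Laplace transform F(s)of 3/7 3/(7*s)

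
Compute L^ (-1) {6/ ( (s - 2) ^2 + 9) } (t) 2*exp (2*t)*sin (3*t) 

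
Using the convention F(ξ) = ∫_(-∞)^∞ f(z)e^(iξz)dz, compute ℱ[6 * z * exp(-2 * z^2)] 3 * sqrt(2) * I * sqrt(pi) * ξ * exp(-ξ^2/8)/4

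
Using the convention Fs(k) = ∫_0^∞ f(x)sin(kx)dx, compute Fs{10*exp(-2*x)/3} 10*k/(3*(k^2 + 4))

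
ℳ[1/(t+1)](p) pi * csc(pi * p)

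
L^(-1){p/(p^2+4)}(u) cos(2 * u)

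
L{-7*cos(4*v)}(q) -7*q/(q^2+16)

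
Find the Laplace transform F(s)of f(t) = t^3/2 3/s^4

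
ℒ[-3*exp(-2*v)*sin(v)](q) -3/((q + 2)^2 + 1)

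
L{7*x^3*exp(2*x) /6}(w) 7/(w - 2) ^4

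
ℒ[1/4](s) 1/(4*s)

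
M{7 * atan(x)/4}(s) -7 * pi * sec(pi * s/2)/(8 * s)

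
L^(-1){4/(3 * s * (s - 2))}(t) 4 * exp(t) * sinh(t)/3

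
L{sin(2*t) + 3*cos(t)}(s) 3*s/(s^2 + 1) + 2/(s^2 + 4)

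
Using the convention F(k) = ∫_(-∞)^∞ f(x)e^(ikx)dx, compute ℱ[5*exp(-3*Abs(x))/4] 15/(2*(k^2 + 9))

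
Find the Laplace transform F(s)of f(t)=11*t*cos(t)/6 11*(s^2 - 1)/(6*(s^2+1)^2)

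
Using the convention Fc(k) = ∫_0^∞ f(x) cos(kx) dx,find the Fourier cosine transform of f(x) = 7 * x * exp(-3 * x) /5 7 * (9 - k^2) /(5 * (k^2 + 9) ^2) 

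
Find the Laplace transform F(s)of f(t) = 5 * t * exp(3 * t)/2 5/(2 * (s - 3)^2)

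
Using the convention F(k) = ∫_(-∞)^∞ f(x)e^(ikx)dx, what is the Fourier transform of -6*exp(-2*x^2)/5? -3*sqrt(2)*sqrt(pi)*exp(-k^2/8)/5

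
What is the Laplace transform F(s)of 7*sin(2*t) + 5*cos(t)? 14/(s^2 + 4) + 5*s/(s^2 + 1)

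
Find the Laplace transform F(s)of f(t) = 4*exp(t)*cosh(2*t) 4*(s - 1)/((s - 1)^2 - 4)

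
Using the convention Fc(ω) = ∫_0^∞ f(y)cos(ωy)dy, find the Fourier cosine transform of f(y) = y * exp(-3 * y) (9 - ω^2)/(ω^2 + 9)^2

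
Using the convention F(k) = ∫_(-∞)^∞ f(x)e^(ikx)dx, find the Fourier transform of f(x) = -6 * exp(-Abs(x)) -12/(k^2 + 1)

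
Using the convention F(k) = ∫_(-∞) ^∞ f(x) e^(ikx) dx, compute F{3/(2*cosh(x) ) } 3*pi/(2*cosh(pi*k/2) ) 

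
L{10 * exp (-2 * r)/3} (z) 10/ (3 * (z + 2))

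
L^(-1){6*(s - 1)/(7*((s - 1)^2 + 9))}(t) 6*exp(t)*cos(3*t)/7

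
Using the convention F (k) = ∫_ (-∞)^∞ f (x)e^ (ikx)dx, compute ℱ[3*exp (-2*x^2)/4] 3*sqrt (2)*sqrt (pi)*exp (-k^2/8)/8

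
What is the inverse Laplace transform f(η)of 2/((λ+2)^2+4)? exp(-2*η)*sin(2*η)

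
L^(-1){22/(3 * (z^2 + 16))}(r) 11 * sin(4 * r)/6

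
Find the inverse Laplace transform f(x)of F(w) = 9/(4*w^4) 3*x^3/8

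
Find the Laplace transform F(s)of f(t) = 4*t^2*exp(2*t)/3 8/(3*(s - 2)^3)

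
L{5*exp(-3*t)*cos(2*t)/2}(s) 5*(s+3)/(2*((s+3)^2+4))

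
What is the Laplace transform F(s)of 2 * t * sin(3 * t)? 12 * s/(s^2 + 9)^2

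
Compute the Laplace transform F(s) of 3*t 3/s^2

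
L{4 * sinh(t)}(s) 4/(s^2 - 1)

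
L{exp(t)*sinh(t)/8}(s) 1/(8*s*(s - 2))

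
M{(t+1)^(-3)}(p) pi*(p - 2)*(p - 1)/(2*sin(pi*p))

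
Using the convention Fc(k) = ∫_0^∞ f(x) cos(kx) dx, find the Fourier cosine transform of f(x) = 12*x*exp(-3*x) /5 12*(9 - k^2) /(5*(k^2 + 9) ^2) 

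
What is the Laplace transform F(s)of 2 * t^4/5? 48/(5 * s^5)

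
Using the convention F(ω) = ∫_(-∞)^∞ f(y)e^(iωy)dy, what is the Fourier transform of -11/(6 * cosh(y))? -11 * pi/(6 * cosh(pi * ω/2))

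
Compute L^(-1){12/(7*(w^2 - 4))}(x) 6*sinh(2*x)/7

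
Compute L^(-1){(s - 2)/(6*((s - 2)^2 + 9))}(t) exp(2*t)*cos(3*t)/6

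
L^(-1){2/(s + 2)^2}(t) 2*t*exp(-2*t)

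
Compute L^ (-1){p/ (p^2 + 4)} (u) cos (2*u)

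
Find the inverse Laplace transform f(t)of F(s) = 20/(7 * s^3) 10 * t^2/7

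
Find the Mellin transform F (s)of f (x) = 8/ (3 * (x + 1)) 8 * pi * csc (pi * s)/3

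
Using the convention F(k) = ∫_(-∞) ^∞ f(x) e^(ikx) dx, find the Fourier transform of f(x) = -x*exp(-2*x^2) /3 -sqrt(2)*I*sqrt(pi)*k*exp(-k^2/8) /24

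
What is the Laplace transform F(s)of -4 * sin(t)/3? -4/(3 * s^2+3)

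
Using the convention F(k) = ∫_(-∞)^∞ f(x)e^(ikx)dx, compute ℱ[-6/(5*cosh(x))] -6*pi/(5*cosh(pi*k/2))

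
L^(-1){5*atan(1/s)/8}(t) 5*sin(t)/(8*t)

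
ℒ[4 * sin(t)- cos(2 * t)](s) 4/(s^2 + 1)- s/(s^2 + 4)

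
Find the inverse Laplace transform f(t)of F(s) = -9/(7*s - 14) -9*exp(2*t)/7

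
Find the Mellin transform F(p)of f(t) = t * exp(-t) gamma(p + 1)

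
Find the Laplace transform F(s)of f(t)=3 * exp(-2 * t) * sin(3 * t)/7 9/(7 * ((s + 2)^2 + 9))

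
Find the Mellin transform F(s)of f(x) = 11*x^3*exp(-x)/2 11*gamma(s+3)/2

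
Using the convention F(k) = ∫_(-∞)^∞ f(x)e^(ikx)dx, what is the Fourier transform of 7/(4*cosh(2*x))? 7*pi/(8*cosh(pi*k/4))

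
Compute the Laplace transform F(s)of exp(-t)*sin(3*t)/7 3/(7*((s+1)^2+9))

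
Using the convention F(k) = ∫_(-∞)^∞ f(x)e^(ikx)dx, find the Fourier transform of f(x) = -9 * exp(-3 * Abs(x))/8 -27/(4 * k^2 + 36)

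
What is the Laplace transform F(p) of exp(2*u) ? 1/(p - 2) 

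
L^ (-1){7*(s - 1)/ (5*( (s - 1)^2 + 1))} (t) 7*exp (t)*cos (t)/5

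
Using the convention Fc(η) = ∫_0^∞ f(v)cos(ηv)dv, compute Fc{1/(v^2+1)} pi * exp(-η)/2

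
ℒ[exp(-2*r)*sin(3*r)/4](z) 3/(4*((z + 2)^2 + 9))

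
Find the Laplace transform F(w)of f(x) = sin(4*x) 4/(w^2 + 16)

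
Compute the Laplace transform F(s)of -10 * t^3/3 -20/s^4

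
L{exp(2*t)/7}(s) 1/(7*(s - 2))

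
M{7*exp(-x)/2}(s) 7*gamma(s)/2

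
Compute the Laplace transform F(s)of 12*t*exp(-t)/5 12/(5*(s + 1)^2)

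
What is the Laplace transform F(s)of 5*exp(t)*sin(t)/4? 5/(4*((s - 1)^2 + 1))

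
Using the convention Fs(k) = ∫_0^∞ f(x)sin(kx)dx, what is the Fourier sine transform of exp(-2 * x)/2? k/(2 * (k^2 + 4))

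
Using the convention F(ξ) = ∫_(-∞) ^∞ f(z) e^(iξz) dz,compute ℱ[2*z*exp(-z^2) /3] I*sqrt(pi)*ξ*exp(-ξ^2/4) /3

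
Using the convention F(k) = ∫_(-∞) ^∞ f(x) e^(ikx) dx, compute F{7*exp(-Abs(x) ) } 14/(k^2 + 1) 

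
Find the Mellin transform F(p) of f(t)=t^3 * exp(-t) gamma(p+3) 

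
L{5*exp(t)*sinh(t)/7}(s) 5/(7*s*(s - 2))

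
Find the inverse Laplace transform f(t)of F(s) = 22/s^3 11*t^2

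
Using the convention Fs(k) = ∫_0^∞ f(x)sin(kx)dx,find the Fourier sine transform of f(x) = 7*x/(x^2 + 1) 7*pi*exp(-k)/2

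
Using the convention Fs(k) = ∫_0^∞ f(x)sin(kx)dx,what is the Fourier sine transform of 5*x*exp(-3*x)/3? 10*k/(k^2 + 9)^2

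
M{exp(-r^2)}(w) gamma(w/2)/2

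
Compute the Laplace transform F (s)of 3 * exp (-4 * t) 3/ (s + 4)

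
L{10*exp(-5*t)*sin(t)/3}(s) 10/(3*((s+5)^2+1))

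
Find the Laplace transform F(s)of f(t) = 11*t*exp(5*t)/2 11/(2*(s - 5)^2)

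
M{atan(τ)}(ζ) -pi*sec(pi*ζ/2)/(2*ζ)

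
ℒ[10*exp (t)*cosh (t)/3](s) 10*(s - 1)/ (3*s*(s - 2))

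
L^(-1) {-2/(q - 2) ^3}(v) -v^2*exp(2*v) 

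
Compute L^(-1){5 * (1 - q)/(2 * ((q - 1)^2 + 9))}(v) -5 * exp(v) * cos(3 * v)/2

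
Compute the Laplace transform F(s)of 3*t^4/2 36/s^5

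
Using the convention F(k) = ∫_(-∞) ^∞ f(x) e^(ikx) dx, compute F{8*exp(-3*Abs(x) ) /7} 48/(7*(k^2 + 9) ) 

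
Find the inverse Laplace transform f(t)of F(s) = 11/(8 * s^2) 11 * t/8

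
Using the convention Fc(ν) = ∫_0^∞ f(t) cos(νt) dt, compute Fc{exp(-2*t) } 2/(ν^2 + 4) 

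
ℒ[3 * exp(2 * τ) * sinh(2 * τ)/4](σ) 3/(2 * σ * (σ - 4))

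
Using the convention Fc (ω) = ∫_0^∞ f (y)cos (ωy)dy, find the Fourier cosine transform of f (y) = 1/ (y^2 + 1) pi*exp (-ω)/2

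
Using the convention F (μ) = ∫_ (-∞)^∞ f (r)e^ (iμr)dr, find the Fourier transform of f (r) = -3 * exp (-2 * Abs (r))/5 -12/ (5 * μ^2 + 20)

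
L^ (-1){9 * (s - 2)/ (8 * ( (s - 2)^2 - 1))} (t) 9 * exp (2 * t) * cosh (t)/8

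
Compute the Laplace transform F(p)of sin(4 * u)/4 1/(p^2 + 16)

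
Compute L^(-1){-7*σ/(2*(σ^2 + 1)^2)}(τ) -7*τ*sin(τ)/4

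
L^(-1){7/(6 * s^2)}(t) 7 * t/6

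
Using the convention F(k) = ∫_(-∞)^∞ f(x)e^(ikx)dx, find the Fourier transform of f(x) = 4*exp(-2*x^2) 2*sqrt(2)*sqrt(pi)*exp(-k^2/8)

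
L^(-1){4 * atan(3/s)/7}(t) 4 * sin(3 * t)/(7 * t)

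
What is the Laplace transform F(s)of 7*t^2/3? 14/(3*s^3)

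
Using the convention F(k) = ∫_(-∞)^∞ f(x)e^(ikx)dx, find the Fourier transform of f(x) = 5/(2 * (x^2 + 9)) 5 * pi * exp(-3 * Abs(k))/6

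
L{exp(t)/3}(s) 1/(3 * (s - 1))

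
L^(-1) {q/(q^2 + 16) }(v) cos(4*v) 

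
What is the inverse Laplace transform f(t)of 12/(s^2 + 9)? 4*sin(3*t)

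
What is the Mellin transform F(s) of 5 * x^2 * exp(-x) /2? 5 * gamma(s + 2) /2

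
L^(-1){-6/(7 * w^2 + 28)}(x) -3 * sin(2 * x)/7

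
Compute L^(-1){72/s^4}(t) 12*t^3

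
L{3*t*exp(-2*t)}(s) 3/(s + 2)^2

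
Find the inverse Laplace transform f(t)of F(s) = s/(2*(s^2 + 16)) cos(4*t)/2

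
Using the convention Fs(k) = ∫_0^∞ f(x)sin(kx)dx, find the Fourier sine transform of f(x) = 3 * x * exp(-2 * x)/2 6 * k/(k^2+4)^2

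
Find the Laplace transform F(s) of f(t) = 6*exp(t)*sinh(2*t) 12/((s - 1) ^2 - 4) 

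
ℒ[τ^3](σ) 6/σ^4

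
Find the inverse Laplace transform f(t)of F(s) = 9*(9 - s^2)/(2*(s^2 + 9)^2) -9*t*cos(3*t)/2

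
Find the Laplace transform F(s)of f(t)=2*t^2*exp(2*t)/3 4/(3*(s - 2)^3)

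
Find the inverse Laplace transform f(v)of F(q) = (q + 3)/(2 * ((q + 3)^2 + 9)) exp(-3 * v) * cos(3 * v)/2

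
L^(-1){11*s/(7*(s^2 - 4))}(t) 11*cosh(2*t)/7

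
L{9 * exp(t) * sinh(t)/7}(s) 9/(7 * s * (s - 2))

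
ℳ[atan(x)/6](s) -pi*sec(pi*s/2)/(12*s)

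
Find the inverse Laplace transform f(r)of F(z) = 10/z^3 5*r^2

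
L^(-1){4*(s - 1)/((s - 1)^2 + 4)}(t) 4*exp(t)*cos(2*t)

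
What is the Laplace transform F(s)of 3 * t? 3/s^2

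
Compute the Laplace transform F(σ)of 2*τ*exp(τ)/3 2/(3*(σ - 1)^2)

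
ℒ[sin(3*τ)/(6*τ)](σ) atan(3/σ)/6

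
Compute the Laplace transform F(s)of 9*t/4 9/(4*s^2)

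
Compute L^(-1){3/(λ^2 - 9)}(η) sinh(3 * η)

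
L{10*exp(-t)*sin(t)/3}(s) 10/(3*((s + 1)^2 + 1))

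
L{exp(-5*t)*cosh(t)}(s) (s + 5)/((s + 5)^2 - 1)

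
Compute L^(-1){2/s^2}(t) 2*t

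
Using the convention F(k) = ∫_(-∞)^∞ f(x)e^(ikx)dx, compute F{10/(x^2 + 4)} 5 * pi * exp(-2 * Abs(k))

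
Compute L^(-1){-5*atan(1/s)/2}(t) -5*sin(t)/(2*t)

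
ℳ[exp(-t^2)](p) gamma(p/2) /2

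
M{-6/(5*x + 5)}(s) -6*pi*csc(pi*s)/5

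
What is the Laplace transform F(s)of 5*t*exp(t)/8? 5/(8*(s - 1)^2)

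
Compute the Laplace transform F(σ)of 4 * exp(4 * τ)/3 4/(3 * (σ - 4))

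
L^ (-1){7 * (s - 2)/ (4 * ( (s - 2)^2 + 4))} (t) 7 * exp (2 * t) * cos (2 * t)/4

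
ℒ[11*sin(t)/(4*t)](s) 11*atan(1/s)/4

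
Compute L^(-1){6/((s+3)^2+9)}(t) 2 * exp(-3 * t) * sin(3 * t)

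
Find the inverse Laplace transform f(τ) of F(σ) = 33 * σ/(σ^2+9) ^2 11 * τ * sin(3 * τ) /2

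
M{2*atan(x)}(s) -pi*sec(pi*s/2)/s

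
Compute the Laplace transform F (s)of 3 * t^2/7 6/ (7 * s^3)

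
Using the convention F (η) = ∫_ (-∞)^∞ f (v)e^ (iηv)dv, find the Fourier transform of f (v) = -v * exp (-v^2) -I * sqrt (pi) * η * exp (-η^2/4)/2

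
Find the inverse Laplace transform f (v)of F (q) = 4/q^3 2 * v^2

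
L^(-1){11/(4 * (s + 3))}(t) 11 * exp(-3 * t)/4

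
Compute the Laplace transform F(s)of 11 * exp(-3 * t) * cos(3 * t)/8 11 * (s + 3)/(8 * ((s + 3)^2 + 9))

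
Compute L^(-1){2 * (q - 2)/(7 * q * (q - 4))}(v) 2 * exp(2 * v) * cosh(2 * v)/7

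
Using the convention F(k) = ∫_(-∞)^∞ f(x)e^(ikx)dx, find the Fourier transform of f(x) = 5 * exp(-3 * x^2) 5 * sqrt(3) * sqrt(pi) * exp(-k^2/12)/3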